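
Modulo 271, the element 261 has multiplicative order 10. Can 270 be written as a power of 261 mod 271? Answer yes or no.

yes

⟨261⟩ has order 10; its elements mod 271 are {1, 10, 27, 84, 100, 171, 187, 244, 261, 270}.
270 is in this set.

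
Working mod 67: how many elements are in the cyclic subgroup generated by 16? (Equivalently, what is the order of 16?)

33

The order of 16 must divide p − 1 = 66 = 2 · 3 · 11.
Divisors: 1, 2, 3, 6, 11, 22, 33, 66.
Check each in increasing order: 16^1 ≡ 16;  16^2 ≡ 55;  16^3 ≡ 9;  16^6 ≡ 14;  16^11 ≡ 29;  16^22 ≡ 37;  16^33 ≡ 1.
Smallest exponent giving 1 is 33.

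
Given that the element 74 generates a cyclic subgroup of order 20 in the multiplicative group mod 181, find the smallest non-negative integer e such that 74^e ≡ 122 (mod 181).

Successive powers of 74 modulo 181:
  74^0=1  74^1=74  74^2=46  74^3=146  74^4=125  74^5=19
  74^6=139  74^7=150  74^8=59  74^9=22  74^10=180  74^11=107
  74^12=135  74^13=35  74^14=56  74^15=162  74^16=42  74^17=31
  74^18=122
So 74^18 ≡ 122 (mod 181), giving e = 18.

18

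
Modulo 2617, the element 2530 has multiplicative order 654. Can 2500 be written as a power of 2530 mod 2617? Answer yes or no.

yes

2500 ∈ ⟨2530⟩ iff 2500^654 ≡ 1 (mod 2617), since |⟨2530⟩| = 654.
2500^654 mod 2617 = 1.
Since 1 = 1, 2500 lies in the subgroup.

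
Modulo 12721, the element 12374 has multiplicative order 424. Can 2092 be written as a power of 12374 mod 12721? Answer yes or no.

2092 ∈ ⟨12374⟩ iff 2092^424 ≡ 1 (mod 12721), since |⟨12374⟩| = 424.
2092^424 mod 12721 = 6542.
Since 6542 ≠ 1, 2092 does not lie in the subgroup.

no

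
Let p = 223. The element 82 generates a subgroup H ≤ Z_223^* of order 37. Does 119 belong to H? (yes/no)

119 ∈ ⟨82⟩ iff 119^37 ≡ 1 (mod 223), since |⟨82⟩| = 37.
119^37 mod 223 = 1.
Since 1 = 1, 119 lies in the subgroup.

yes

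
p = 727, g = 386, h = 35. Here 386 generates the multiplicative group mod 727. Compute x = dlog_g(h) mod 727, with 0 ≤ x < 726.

23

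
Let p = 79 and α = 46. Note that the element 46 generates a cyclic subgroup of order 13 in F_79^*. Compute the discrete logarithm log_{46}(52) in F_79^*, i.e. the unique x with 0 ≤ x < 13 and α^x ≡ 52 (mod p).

Successive powers of 46 modulo 79:
  46^0=1  46^1=46  46^2=62  46^3=8  46^4=52
So 46^4 ≡ 52 (mod 79), giving x = 4.

4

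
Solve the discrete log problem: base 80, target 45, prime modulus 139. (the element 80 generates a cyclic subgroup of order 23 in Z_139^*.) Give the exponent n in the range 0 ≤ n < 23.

8

Successive powers of 80 modulo 139:
  80^0=1  80^1=80  80^2=6  80^3=63  80^4=36  80^5=100
  80^6=77  80^7=44  80^8=45
So 80^8 ≡ 45 (mod 139), giving n = 8.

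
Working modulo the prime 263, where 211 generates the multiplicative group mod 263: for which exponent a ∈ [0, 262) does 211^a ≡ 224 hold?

Successive powers of 211 modulo 263:
  211^0=1  211^1=211  211^2=74  211^3=97  211^4=216  211^5=77
  211^6=204  211^7=175  211^8=105  211^9=63  211^10=143  211^11=191
  211^12=62  211^13=195  211^14=117  211^15=228  211^16=242  211^17=40
  211^18=24  211^19=67  211^20=198  211^21=224
So 211^21 ≡ 224 (mod 263), giving a = 21.

21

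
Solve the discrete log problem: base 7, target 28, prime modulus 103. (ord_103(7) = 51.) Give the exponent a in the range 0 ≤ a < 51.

23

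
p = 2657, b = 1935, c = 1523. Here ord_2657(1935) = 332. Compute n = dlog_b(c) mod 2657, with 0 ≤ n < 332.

268

Baby-step giant-step with m = ceil(sqrt(332)) = 19.
Baby table (1935^j mod 2657 for j=0..18):
  0:1  1:1935  2:512  3:2316  4:1758  5:770  6:2030  7:1004
  8:473  9:1247  10:389  11:784  12:2550  13:201  14:1013  15:1946
  16:541  17:2634  18:664
Giant step factor: 1935^(-19) ≡ 2289 (mod 2657).
Scan 1523·2289^i mod 2657 for i = 0, 1, …:
  i=0: 1523   i=1: 163   i=2: 1127   i=3: 2413
  i=4: 2111   i=5: 1653   i=6: 149   i=7: 965
  i=8: 918   i=9: 2272     …   i=13: 2078
  i=14: 512
Match at i=14, j=2: n = 14·19 + 2 = 268.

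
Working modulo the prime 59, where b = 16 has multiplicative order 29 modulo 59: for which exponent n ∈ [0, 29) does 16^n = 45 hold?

12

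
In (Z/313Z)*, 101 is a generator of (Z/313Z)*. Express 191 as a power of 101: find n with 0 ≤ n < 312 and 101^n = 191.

Successive powers of 101 modulo 313:
  101^0=1  101^1=101  101^2=185  101^3=218  101^4=108  101^5=266
  101^6=261  101^7=69  101^8=83  101^9=245  101^10=18  101^11=253
  101^12=200  101^13=168  101^14=66  101^15=93  101^16=3  101^17=303
  101^18=242  101^19=28  101^20=11  101^21=172  101^22=157  101^23=207
  101^24=249  101^25=109  101^26=54  101^27=133  101^28=287  101^29=191
So 101^29 ≡ 191 (mod 313), giving n = 29.

29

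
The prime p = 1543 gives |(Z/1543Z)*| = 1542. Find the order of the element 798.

The order of 798 must divide p − 1 = 1542 = 2 · 3 · 257.
Divisors: 1, 2, 3, 6, 257, 514, 771, 1542.
Check each in increasing order: 798^1 ≡ 798;  798^2 ≡ 1088;  798^3 ≡ 1058;  798^6 ≡ 689;  798^257 ≡ 1.
Smallest exponent giving 1 is 257.

257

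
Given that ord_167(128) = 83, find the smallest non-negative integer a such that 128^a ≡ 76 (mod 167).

Baby-step giant-step with m = ceil(sqrt(83)) = 10.
Baby table (128^j mod 167 for j=0..9):
  0:1  1:128  2:18  3:133  4:157  5:56  6:154  7:6
  8:100  9:108
Giant step factor: 128^(-10) ≡ 9 (mod 167).
Scan 76·9^i mod 167 for i = 0, 1, …:
  i=0: 76   i=1: 16   i=2: 144   i=3: 127
  i=4: 141   i=5: 100
Match at i=5, j=8: a = 5·10 + 8 = 58.

58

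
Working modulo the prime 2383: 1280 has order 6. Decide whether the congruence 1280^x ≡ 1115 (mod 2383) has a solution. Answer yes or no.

no

1115 ∈ ⟨1280⟩ iff 1115^6 ≡ 1 (mod 2383), since |⟨1280⟩| = 6.
1115^6 mod 2383 = 81.
Since 81 ≠ 1, 1115 does not lie in the subgroup.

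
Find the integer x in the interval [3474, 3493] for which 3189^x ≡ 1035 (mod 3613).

Compute 3189^3474 mod 3613 = 1948, then multiply by 3189 repeatedly:
  3189^3474=1948  3189^3475=1425  3189^3476=2784  3189^3477=1035
Found 1035 at exponent 3477.

3477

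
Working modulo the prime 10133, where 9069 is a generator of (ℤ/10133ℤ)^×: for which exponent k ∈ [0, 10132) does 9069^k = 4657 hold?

5250

Baby-step giant-step with m = ceil(sqrt(10132)) = 101.
Baby table (9069^j mod 10133 for j=0..100):
  0:1  1:9069  2:7333  3:98  4:7191  5:9324  6:9604  7:5541
  8:1782  9:8956  10:5969  11:2375  12:6250  13:7381  14:9824  15:4520
  16:3895  17:117  18:7241  19:6789  20:1333  21:308  22:6677  23:9038
  24:9918  25:5834  26:4153  27:9329  28:4284  29:1674  30:2272  31:4379
  32:1924  33:9863  34:3556  35:6158  36:3939  37:3966  38:5637  39:968
  40:3614  41:5244  42:3667  43:9650  44:7262  45:4711  46:3331  47:2366
  48:5693  49:2182  50:8942  51:599  52:1043  53:4878  54:8037  55:884
  56:1793  57:7385  58:5568  59:3453  60:4287  61:8615  62:4005  63:4673
  64:3231  65:7436  66:1969  67:2515  68:9285  69:435  70:3278  71:8093
  72:2098  73:7121  74:2740  75:2944  76:8814  77:5062  78:4788  79:2467
  80:9692  81:3106  82:8707  83:7447  84:398  85:2114  86:230  87:8605
  88:4512  89:2274  90:2251  91:6457  92:10059  93:7805  94:4540  95:2881
  96:4915  97:9201  98:8747  99:5419  100:9994
Giant step factor: 9069^(-101) ≡ 9248 (mod 10133).
Scan 4657·9248^i mod 10133 for i = 0, 1, …:
  i=0: 4657   i=1: 2686   i=2: 4145   i=3: 9954
  i=4: 6420   i=5: 2913   i=6: 5910   i=7: 8411
  i=8: 4020   i=9: 9116     …   i=50: 9188
  i=51: 5419
Match at i=51, j=99: k = 51·101 + 99 = 5250.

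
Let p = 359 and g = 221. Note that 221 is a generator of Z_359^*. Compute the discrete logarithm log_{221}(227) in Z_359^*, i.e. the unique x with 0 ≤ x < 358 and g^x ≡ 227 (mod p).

91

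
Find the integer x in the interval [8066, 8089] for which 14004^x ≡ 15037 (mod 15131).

8072

Compute 14004^8066 mod 15131 = 2517, then multiply by 14004 repeatedly:
  14004^8066=2517  14004^8067=7969  14004^8068=6751  14004^8069=2516  14004^8070=9096
  14004^8071=7626  14004^8072=15037
Found 15037 at exponent 8072.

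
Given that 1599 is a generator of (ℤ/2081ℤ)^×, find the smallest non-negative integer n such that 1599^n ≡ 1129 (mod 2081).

Baby-step giant-step with m = ceil(sqrt(2080)) = 46.
Baby table (1599^j mod 2081 for j=0..45):
  0:1  1:1599  2:1333  3:523  4:1796  5:24  6:918  7:777
  8:66  9:1484  10:576  11:1222  12:2000  13:1584  14:239  15:1338
  16:194  17:137  18:558  19:1574  20:897  21:494  22:1207  23:906
  24:318  25:718  26:1451  27:1915  28:934  29:1389  30:584  31:1528
  32:178  33:1606  34:40  35:1530  36:1295  37:110  38:1086  39:960
  40:1343  41:1946  42:559  43:1092  44:149  45:1017
Giant step factor: 1599^(-46) ≡ 720 (mod 2081).
Scan 1129·720^i mod 2081 for i = 0, 1, …:
  i=0: 1129   i=1: 1290   i=2: 674   i=3: 407
  i=4: 1700   i=5: 372   i=6: 1472   i=7: 611
  i=8: 829   i=9: 1714     …   i=42: 930
  i=43: 1599
Match at i=43, j=1: n = 43·46 + 1 = 1979.

1979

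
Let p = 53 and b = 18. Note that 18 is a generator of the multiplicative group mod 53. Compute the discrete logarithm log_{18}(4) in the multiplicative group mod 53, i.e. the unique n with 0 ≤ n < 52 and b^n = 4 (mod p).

Baby-step giant-step with m = ceil(sqrt(52)) = 8.
Baby table (18^j mod 53 for j=0..7):
  0:1  1:18  2:6  3:2  4:36  5:12  6:4  7:19
Giant step factor: 18^(-8) ≡ 42 (mod 53).
Scan 4·42^i mod 53 for i = 0, 1, …:
  i=0: 4
Match at i=0, j=6: n = 0·8 + 6 = 6.

6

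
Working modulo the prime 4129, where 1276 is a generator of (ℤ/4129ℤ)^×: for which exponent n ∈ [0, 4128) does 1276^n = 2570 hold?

1136

Baby-step giant-step with m = ceil(sqrt(4128)) = 65.
Baby table (1276^j mod 4129 for j=0..64):
  0:1  1:1276  2:1350  3:807  4:1611  5:3523  6:2996  7:3571
  8:2309  9:2307  10:3884  11:1184  12:3699  13:477  14:1689  15:3955
  16:942  17:453  18:4097  19:458  20:2219  21:3079  22:2125  23:2876
  24:3224  25:1340  26:434  27:498  28:3711  29:3402  30:1373  31:1252
  32:3758  33:1439  34:2888  35:2020  36:1024  37:1860  38:3314  39:568
  40:2193  41:2935  42:57  43:2539  44:2628  45:580  46:989  47:2619
  48:1483  49:1226  50:3614  51:3500  52:2551  53:1424  54:264  55:2415
  56:1306  57:2469  58:17  59:1047  60:2305  61:1332  62:2613  63:2085
  64:1384
Giant step factor: 1276^(-65) ≡ 1698 (mod 4129).
Scan 2570·1698^i mod 4129 for i = 0, 1, …:
  i=0: 2570   i=1: 3636   i=2: 1073   i=3: 1065
  i=4: 3997   i=5: 2959   i=6: 3518   i=7: 3030
  i=8: 206   i=9: 2952     …   i=16: 2661
  i=17: 1252
Match at i=17, j=31: n = 17·65 + 31 = 1136.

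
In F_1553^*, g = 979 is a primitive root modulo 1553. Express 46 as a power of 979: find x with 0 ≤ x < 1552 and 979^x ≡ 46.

804

Baby-step giant-step with m = ceil(sqrt(1552)) = 40.
Baby table (979^j mod 1553 for j=0..39):
  0:1  1:979  2:240  3:457  4:139  5:970  6:747  7:1403
  8:685  9:1272  10:1335  11:892  12:482  13:1319  14:758  15:1301
  16:219  17:87  18:1311  19:691  20:934  21:1222  22:528  23:1316
  24:927  25:581  26:401  27:1223  28:1507  29:3  30:1384  31:720
  32:1371  33:417  34:1357  35:688  36:1103  37:502  38:710  39:899
Giant step factor: 979^(-40) ≡ 1181 (mod 1553).
Scan 46·1181^i mod 1553 for i = 0, 1, …:
  i=0: 46   i=1: 1524   i=2: 1470   i=3: 1369
  i=4: 116   i=5: 332   i=6: 736   i=7: 1089
  i=8: 225   i=9: 162     …   i=19: 797
  i=20: 139
Match at i=20, j=4: x = 20·40 + 4 = 804.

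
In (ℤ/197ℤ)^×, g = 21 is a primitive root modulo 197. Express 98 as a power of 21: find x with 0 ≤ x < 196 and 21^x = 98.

95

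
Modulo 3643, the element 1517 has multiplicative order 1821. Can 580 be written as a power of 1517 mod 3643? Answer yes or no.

580 ∈ ⟨1517⟩ iff 580^1821 ≡ 1 (mod 3643), since |⟨1517⟩| = 1821.
580^1821 mod 3643 = 1.
Since 1 = 1, 580 lies in the subgroup.

yes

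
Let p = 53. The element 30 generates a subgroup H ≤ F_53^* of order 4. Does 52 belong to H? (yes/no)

52 ∈ ⟨30⟩ iff 52^4 ≡ 1 (mod 53), since |⟨30⟩| = 4.
52^4 mod 53 = 1.
Since 1 = 1, 52 lies in the subgroup.

yes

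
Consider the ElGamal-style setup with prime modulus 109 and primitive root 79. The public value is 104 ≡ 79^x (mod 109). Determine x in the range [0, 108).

62

Baby-step giant-step with m = ceil(sqrt(108)) = 11.
Baby table (79^j mod 109 for j=0..10):
  0:1  1:79  2:28  3:32  4:21  5:24  6:43  7:18
  8:5  9:68  10:31
Giant step factor: 79^(-11) ≡ 62 (mod 109).
Scan 104·62^i mod 109 for i = 0, 1, …:
  i=0: 104   i=1: 17   i=2: 73   i=3: 57
  i=4: 46   i=5: 18
Match at i=5, j=7: x = 5·11 + 7 = 62.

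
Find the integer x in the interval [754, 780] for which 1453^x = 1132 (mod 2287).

Compute 1453^754 mod 2287 = 1001, then multiply by 1453 repeatedly:
  1453^754=1001  1453^755=2208  1453^756=1850  1453^757=825  1453^758=337
  1453^759=243  1453^760=881  1453^761=1660  1453^762=1482  1453^763=1279
  1453^764=1343  1453^765=568  1453^766=1984  1453^767=1132
Found 1132 at exponent 767.

767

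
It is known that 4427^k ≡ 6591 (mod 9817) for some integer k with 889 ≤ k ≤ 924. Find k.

921

Compute 4427^889 mod 9817 = 775, then multiply by 4427 repeatedly:
  4427^889=775  4427^890=4792  4427^891=9464  4427^892=7989  4427^893=6469
  4427^894=2074  4427^895=2703  4427^896=9075  4427^897=3861  4427^898=1250
  4427^899=6779  4427^900=64  4427^901=8452  4427^902=4417  4427^903=8412
  4427^904=4043  4427^905=1970  4427^906=3694  4427^907=8033  4427^908=4917
  4427^909=3270  4427^910=6032  4427^911=1424  4427^912=1534  4427^913=7471
  4427^914=644  4427^915=4058  4427^916=9473  4427^917=8564  4427^918=9391
  4427^919=8779  4427^920=8947  4427^921=6591
Found 6591 at exponent 921.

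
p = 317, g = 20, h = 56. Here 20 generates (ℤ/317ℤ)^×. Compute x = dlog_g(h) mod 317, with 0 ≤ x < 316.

293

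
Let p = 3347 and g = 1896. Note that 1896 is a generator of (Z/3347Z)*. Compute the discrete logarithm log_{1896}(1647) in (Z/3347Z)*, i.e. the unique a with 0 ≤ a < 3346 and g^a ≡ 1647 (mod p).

Baby-step giant-step with m = ceil(sqrt(3346)) = 58.
Baby table (1896^j mod 3347 for j=0..57):
  0:1  1:1896  2:138  3:582  4:2309  5:3335  6:677  7:1691
  8:3057  9:2415  10:144  11:1917  12:3137  13:133  14:1143  15:1619
  16:425  17:2520  18:1751  19:3019  20:654  21:1594  22:3230  23:2417
  24:589  25:2193  26:954  27:1404  28:1119  29:2973  30:460  31:1940
  32:3234  33:3307  34:1141  35:1174  36:149  37:1356  38:480  39:3043
  40:2647  41:1559  42:463  43:934  44:301  45:1706  46:1374  47:1138
  48:2180  49:3082  50:2957  51:247  52:3079  53:616  54:3180  55:1333
  56:383  57:3216
Giant step factor: 1896^(-58) ≡ 983 (mod 3347).
Scan 1647·983^i mod 3347 for i = 0, 1, …:
  i=0: 1647   i=1: 2400   i=2: 2912   i=3: 811
  i=4: 627   i=5: 493   i=6: 2651   i=7: 1967
  i=8: 2342   i=9: 2797     …   i=17: 1939
  i=18: 1594
Match at i=18, j=21: a = 18·58 + 21 = 1065.

1065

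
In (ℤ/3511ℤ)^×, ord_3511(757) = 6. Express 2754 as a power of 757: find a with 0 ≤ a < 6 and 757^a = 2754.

4

Successive powers of 757 modulo 3511:
  757^0=1  757^1=757  757^2=756  757^3=3510  757^4=2754
So 757^4 ≡ 2754 (mod 3511), giving a = 4.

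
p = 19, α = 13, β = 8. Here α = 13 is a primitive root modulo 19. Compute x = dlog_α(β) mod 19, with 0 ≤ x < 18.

Successive powers of 13 modulo 19:
  13^0=1  13^1=13  13^2=17  13^3=12  13^4=4  13^5=14
  13^6=11  13^7=10  13^8=16  13^9=18  13^10=6  13^11=2
  13^12=7  13^13=15  13^14=5  13^15=8
So 13^15 ≡ 8 (mod 19), giving x = 15.

15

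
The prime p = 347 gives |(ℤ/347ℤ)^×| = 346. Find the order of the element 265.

The order of 265 must divide p − 1 = 346 = 2 · 173.
Divisors: 1, 2, 173, 346.
Check each in increasing order: 265^1 ≡ 265;  265^2 ≡ 131;  265^173 ≡ 346;  265^346 ≡ 1.
Smallest exponent giving 1 is 346.

346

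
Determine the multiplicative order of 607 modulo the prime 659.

The order of 607 must divide p − 1 = 658 = 2 · 7 · 47.
Divisors: 1, 2, 7, 14, 47, 94, 329, 658.
Check each in increasing order: 607^1 ≡ 607;  607^2 ≡ 68;  607^7 ≡ 644;  607^14 ≡ 225;  607^47 ≡ 604;  607^94 ≡ 389;  607^329 ≡ 658;  607^658 ≡ 1.
Smallest exponent giving 1 is 658.

658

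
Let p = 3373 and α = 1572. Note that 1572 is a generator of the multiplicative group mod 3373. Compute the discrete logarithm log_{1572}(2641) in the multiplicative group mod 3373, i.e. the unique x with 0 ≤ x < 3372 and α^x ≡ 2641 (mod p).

Baby-step giant-step with m = ceil(sqrt(3372)) = 59.
Baby table (1572^j mod 3373 for j=0..58):
  0:1  1:1572  2:2148  3:283  4:3013  5:744  6:2510  7:2683
  8:1426  9:2000  10:364  11:2171  12:2709  13:1822  14:507  15:976
  16:2930  17:1815  18:2995  19:2805  20:949  21:962  22:1160  23:2100
  24:2406  25:1099  26:652  27:2925  28:701  29:2374  30:1390  31:2749
  32:615  33:2102  34:2177  35:2022  36:1218  37:2205  38:2189  39:648
  40:10  41:2228  42:1242  43:2830  44:3146  45:694  46:1489  47:3219
  48:768  49:3135  50:267  51:1472  52:106  53:1355  54:1697  55:3014
  56:2316  57:1285  58:2966
Giant step factor: 1572^(-59) ≡ 212 (mod 3373).
Scan 2641·212^i mod 3373 for i = 0, 1, …:
  i=0: 2641   i=1: 3347   i=2: 1234   i=3: 1887
  i=4: 2030   i=5: 1989   i=6: 43   i=7: 2370
  i=8: 3236   i=9: 1313     …   i=47: 1398
  i=48: 2925
Match at i=48, j=27: x = 48·59 + 27 = 2859.

2859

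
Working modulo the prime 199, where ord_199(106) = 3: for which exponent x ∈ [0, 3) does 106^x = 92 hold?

Successive powers of 106 modulo 199:
  106^0=1  106^1=106  106^2=92
So 106^2 ≡ 92 (mod 199), giving x = 2.

2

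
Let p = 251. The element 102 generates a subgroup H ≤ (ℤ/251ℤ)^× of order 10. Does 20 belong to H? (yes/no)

⟨102⟩ has order 10; its elements mod 251 are {1, 20, 32, 102, 113, 138, 149, 219, 231, 250}.
20 is in this set.

yes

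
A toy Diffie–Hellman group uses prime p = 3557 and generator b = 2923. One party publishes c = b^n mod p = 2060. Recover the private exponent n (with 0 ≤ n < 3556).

945

Baby-step giant-step with m = ceil(sqrt(3556)) = 60.
Baby table (2923^j mod 3557 for j=0..59):
  0:1  1:2923  2:15  3:1161  4:225  5:3187  6:3375  7:1564
  8:827  9:2118  10:1734  11:3314  12:1111  13:3469  14:2437  15:2237
  16:985  17:1542  18:547  19:1788  20:1091  21:1921  22:2137  23:359
  24:42  25:1828  26:630  27:2521  28:2336  29:2245  30:3027  31:1662
  32:2721  33:31  34:1688  35:465  36:421  37:3418  38:2758  39:1472
  40:2243  41:738  42:1632  43:399  44:3138  45:2428  46:829  47:850
  48:1764  49:2079  50:1561  51:2729  52:2073  53:1808  54:2639  55:2221
  56:458  57:1302  58:3313  59:1745
Giant step factor: 2923^(-60) ≡ 518 (mod 3557).
Scan 2060·518^i mod 3557 for i = 0, 1, …:
  i=0: 2060   i=1: 3537   i=2: 311   i=3: 1033
  i=4: 1544   i=5: 3024   i=6: 1352   i=7: 3164
  i=8: 2732   i=9: 3047     …   i=14: 2463
  i=15: 2428
Match at i=15, j=45: n = 15·60 + 45 = 945.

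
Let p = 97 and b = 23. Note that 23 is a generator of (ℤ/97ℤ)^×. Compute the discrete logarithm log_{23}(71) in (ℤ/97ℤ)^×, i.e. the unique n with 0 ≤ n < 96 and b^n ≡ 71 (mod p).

55

Baby-step giant-step with m = ceil(sqrt(96)) = 10.
Baby table (23^j mod 97 for j=0..9):
  0:1  1:23  2:44  3:42  4:93  5:5  6:18  7:26
  8:16  9:77
Giant step factor: 23^(-10) ≡ 66 (mod 97).
Scan 71·66^i mod 97 for i = 0, 1, …:
  i=0: 71   i=1: 30   i=2: 40   i=3: 21
  i=4: 28   i=5: 5
Match at i=5, j=5: n = 5·10 + 5 = 55.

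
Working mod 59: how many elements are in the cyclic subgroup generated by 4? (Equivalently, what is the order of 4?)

29

The order of 4 must divide p − 1 = 58 = 2 · 29.
Divisors: 1, 2, 29, 58.
Check each in increasing order: 4^1 ≡ 4;  4^2 ≡ 16;  4^29 ≡ 1.
Smallest exponent giving 1 is 29.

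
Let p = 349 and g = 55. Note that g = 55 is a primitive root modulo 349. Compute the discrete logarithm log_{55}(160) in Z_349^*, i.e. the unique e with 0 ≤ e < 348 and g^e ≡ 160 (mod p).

Successive powers of 55 modulo 349:
  55^0=1  55^1=55  55^2=233  55^3=251  55^4=194  55^5=200
  55^6=181  55^7=183  55^8=293  55^9=61  55^10=214  55^11=253
  55^12=304  55^13=317  55^14=334  55^15=222  55^16=344  55^17=74
  55^18=231  55^19=141  55^20=77  55^21=47  55^22=142  55^23=132
  55^24=280  55^25=44  55^26=326  55^27=131  55^28=225  55^29=160
So 55^29 ≡ 160 (mod 349), giving e = 29.

29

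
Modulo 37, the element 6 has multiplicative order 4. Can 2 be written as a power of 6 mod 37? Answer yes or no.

no

2 ∈ ⟨6⟩ iff 2^4 ≡ 1 (mod 37), since |⟨6⟩| = 4.
2^4 mod 37 = 16.
Since 16 ≠ 1, 2 does not lie in the subgroup.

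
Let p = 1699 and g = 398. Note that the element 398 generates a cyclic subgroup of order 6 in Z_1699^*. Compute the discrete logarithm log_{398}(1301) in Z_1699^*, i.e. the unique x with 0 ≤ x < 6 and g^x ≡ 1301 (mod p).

Successive powers of 398 modulo 1699:
  398^0=1  398^1=398  398^2=397  398^3=1698  398^4=1301
So 398^4 ≡ 1301 (mod 1699), giving x = 4.

4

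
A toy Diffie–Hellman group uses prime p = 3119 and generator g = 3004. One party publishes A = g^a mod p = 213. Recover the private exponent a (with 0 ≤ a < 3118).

828

Baby-step giant-step with m = ceil(sqrt(3118)) = 56.
Baby table (3004^j mod 3119 for j=0..55):
  0:1  1:3004  2:749  3:1197  4:2700  5:1400  6:1188  7:616
  8:897  9:2891  10:1268  11:773  12:1556  13:1962  14:2057  15:489
  16:3026  17:1338  18:2080  19:963  20:1539  21:798  22:1800  23:1973
  24:792  25:2490  26:598  27:2967  28:1885  29:1555  30:2077  31:1308
  32:2411  33:326  34:3057  35:892  36:347  37:642  38:1026  39:532
  40:1200  41:2355  42:528  43:1660  44:2478  45:1978  46:217  47:3116
  48:345  49:872  50:2647  51:1257  52:2038  53:2674  54:1271  55:428
Giant step factor: 3004^(-56) ≡ 114 (mod 3119).
Scan 213·114^i mod 3119 for i = 0, 1, …:
  i=0: 213   i=1: 2449   i=2: 1595   i=3: 928
  i=4: 2865   i=5: 2234   i=6: 2037   i=7: 1412
  i=8: 1899   i=9: 1275     …   i=13: 1335
  i=14: 2478
Match at i=14, j=44: a = 14·56 + 44 = 828.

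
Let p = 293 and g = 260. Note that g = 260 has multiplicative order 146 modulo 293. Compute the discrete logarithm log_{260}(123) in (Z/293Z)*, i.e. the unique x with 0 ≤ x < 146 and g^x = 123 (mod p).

46

Baby-step giant-step with m = ceil(sqrt(146)) = 13.
Baby table (260^j mod 293 for j=0..12):
  0:1  1:260  2:210  3:102  4:150  5:31  6:149  7:64
  8:232  9:255  10:82  11:224  12:226
Giant step factor: 260^(-13) ≡ 152 (mod 293).
Scan 123·152^i mod 293 for i = 0, 1, …:
  i=0: 123   i=1: 237   i=2: 278   i=3: 64
Match at i=3, j=7: x = 3·13 + 7 = 46.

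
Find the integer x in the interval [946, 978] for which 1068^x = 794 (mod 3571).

Compute 1068^946 mod 3571 = 1202, then multiply by 1068 repeatedly:
  1068^946=1202  1068^947=1747  1068^948=1734  1068^949=2134  1068^950=814
  1068^951=1599  1068^952=794
Found 794 at exponent 952.

952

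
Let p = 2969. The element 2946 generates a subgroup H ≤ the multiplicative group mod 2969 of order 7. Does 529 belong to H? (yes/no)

yes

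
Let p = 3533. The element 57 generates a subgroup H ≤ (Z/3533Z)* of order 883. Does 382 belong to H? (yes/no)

382 ∈ ⟨57⟩ iff 382^883 ≡ 1 (mod 3533), since |⟨57⟩| = 883.
382^883 mod 3533 = 1.
Since 1 = 1, 382 lies in the subgroup.

yes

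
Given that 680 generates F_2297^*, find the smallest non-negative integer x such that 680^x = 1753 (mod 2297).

508

Baby-step giant-step with m = ceil(sqrt(2296)) = 48.
Baby table (680^j mod 2297 for j=0..47):
  0:1  1:680  2:703  3:264  4:354  5:1832  6:786  7:1576
  8:1278  9:774  10:307  11:2030  12:2200  13:653  14:719  15:1956
  16:117  17:1462  18:1856  19:1027  20:72  21:723  22:82  23:632
  24:221  25:975  26:1464  27:919  28:136  29:600  30:1431  31:1449
  32:2204  33:1076  34:1234  35:715  36:1533  37:1899  38:406  39:440
  40:590  41:1522  42:1310  43:1861  44:2130  45:1290  46:2043  47:1852
Giant step factor: 680^(-48) ≡ 1274 (mod 2297).
Scan 1753·1274^i mod 2297 for i = 0, 1, …:
  i=0: 1753   i=1: 638   i=2: 1971   i=3: 433
  i=4: 362   i=5: 1788   i=6: 1585   i=7: 227
  i=8: 2073   i=9: 1749   i=10: 136
Match at i=10, j=28: x = 10·48 + 28 = 508.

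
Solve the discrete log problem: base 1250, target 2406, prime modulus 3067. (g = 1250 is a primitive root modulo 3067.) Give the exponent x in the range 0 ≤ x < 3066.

Baby-step giant-step with m = ceil(sqrt(3066)) = 56.
Baby table (1250^j mod 3067 for j=0..55):
  0:1  1:1250  2:1397  3:1127  4:997  5:1048  6:391  7:1097
  8:301  9:2076  10:318  11:1857  12:2598  13:2614  14:1145  15:2028
  16:1658  17:2275  18:641  19:763  20:2980  21:1662  22:1141  23:95
  24:2204  25:834  26:2787  27:2705  28:1416  29:341  30:3004  31:992
  32:932  33:2607  34:1596  35:1450  36:2970  37:1430  38:2506  39:1093
  40:1435  41:2622  42:1944  43:936  44:1473  45:1050  46:2891  47:824
  48:2555  49:1003  50:2414  51:2639  52:1725  53:149  54:2230  55:2664
Giant step factor: 1250^(-56) ≡ 1453 (mod 3067).
Scan 2406·1453^i mod 3067 for i = 0, 1, …:
  i=0: 2406   i=1: 2605   i=2: 387   i=3: 1050
Match at i=3, j=45: x = 3·56 + 45 = 213.

213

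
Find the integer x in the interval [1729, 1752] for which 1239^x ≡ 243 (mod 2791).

1735

Compute 1239^1729 mod 2791 = 2021, then multiply by 1239 repeatedly:
  1239^1729=2021  1239^1730=492  1239^1731=1150  1239^1732=1440  1239^1733=711
  1239^1734=1764  1239^1735=243
Found 243 at exponent 1735.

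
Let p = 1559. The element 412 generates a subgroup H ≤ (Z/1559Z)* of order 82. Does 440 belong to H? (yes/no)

yes

440 ∈ ⟨412⟩ iff 440^82 ≡ 1 (mod 1559), since |⟨412⟩| = 82.
440^82 mod 1559 = 1.
Since 1 = 1, 440 lies in the subgroup.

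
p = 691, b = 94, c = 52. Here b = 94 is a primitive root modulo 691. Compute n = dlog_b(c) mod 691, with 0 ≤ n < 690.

Baby-step giant-step with m = ceil(sqrt(690)) = 27.
Baby table (94^j mod 691 for j=0..26):
  0:1  1:94  2:544  3:2  4:188  5:397  6:4  7:376
  8:103  9:8  10:61  11:206  12:16  13:122  14:412  15:32
  16:244  17:133  18:64  19:488  20:266  21:128  22:285  23:532
  24:256  25:570  26:373
Giant step factor: 94^(-27) ≡ 525 (mod 691).
Scan 52·525^i mod 691 for i = 0, 1, …:
  i=0: 52   i=1: 351   i=2: 469   i=3: 229
  i=4: 682   i=5: 112   i=6: 65   i=7: 266
Match at i=7, j=20: n = 7·27 + 20 = 209.

209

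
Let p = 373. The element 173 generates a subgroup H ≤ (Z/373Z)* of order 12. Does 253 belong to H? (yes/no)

no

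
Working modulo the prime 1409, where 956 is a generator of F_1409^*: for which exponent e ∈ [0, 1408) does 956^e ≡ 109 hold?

311

Baby-step giant-step with m = ceil(sqrt(1408)) = 38.
Baby table (956^j mod 1409 for j=0..37):
  0:1  1:956  2:904  3:507  4:1405  5:403  6:611  7:790
  8:16  9:1206  10:374  11:1067  12:1345  13:812  14:1322  15:1368
  16:256  17:979  18:348  19:164  20:385  21:311  22:17  23:753
  24:1278  25:165  26:1341  27:1215  28:524  29:749  30:272  31:776
  32:722  33:1231  34:321  35:1123  36:1339  37:712
Giant step factor: 956^(-38) ≡ 124 (mod 1409).
Scan 109·124^i mod 1409 for i = 0, 1, …:
  i=0: 109   i=1: 835   i=2: 683   i=3: 152
  i=4: 531   i=5: 1030   i=6: 910   i=7: 120
  i=8: 790
Match at i=8, j=7: e = 8·38 + 7 = 311.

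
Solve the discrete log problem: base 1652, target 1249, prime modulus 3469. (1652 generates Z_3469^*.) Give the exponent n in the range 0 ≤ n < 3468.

Baby-step giant-step with m = ceil(sqrt(3468)) = 59.
Baby table (1652^j mod 3469 for j=0..58):
  0:1  1:1652  2:2470  3:896  4:2398  5:3367  6:1477  7:1297
  8:2271  9:1703  10:3466  11:1982  12:2997  13:781  14:3213  15:306
  16:2507  17:3047  18:125  19:1829  20:9  21:992  22:1416  23:1126
  24:768  25:2551  26:2886  27:1266  28:3094  29:1451  30:3442  31:493
  32:2690  33:91  34:1165  35:2754  36:1749  37:3140  38:1125  39:2585
  40:81  41:1990  42:2337  43:3196  44:3443  45:2145  46:1691  47:987
  48:94  49:2652  50:3226  51:968  52:3396  53:819  54:78  55:503
  56:1865  57:508  58:3187
Giant step factor: 1652^(-59) ≡ 2491 (mod 3469).
Scan 1249·2491^i mod 3469 for i = 0, 1, …:
  i=0: 1249   i=1: 3035   i=2: 1234   i=3: 360
  i=4: 1758   i=5: 1300   i=6: 1723   i=7: 840
  i=8: 633   i=9: 1877   i=10: 2864   i=11: 1960
  i=12: 1477
Match at i=12, j=6: n = 12·59 + 6 = 714.

714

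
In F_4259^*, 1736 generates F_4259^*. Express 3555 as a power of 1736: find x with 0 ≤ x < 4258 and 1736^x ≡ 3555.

Baby-step giant-step with m = ceil(sqrt(4258)) = 66.
Baby table (1736^j mod 4259 for j=0..65):
  0:1  1:1736  2:2583  3:3620  4:2295  5:1955  6:3716  7:2850
  8:2901  9:1998  10:1702  11:3185  12:978  13:2726  14:587  15:1131
  16:17  17:3958  18:1321  19:1914  20:684  21:3422  22:3546  23:1601
  24:2468  25:4153  26:3380  27:3037  28:3849  29:3752  30:1461  31:2191
  32:289  33:3401  34:1162  35:2725  36:3110  37:2807  38:656  39:1663
  40:3625  41:2457  42:2093  43:521  44:1548  45:4158  46:3542  47:3175
  48:654  49:2450  50:2718  51:3735  52:1762  53:870  54:2634  55:2717
  56:1999  57:3438  58:1509  59:339  60:762  61:2542  62:588  63:2867
  64:2600  65:3319
Giant step factor: 1736^(-66) ≡ 3643 (mod 4259).
Scan 3555·3643^i mod 4259 for i = 0, 1, …:
  i=0: 3555   i=1: 3505   i=2: 233   i=3: 1278
  i=4: 667   i=5: 2251   i=6: 1818   i=7: 229
  i=8: 3742   i=9: 3306     …   i=46: 4046
  i=47: 3438
Match at i=47, j=57: x = 47·66 + 57 = 3159.

3159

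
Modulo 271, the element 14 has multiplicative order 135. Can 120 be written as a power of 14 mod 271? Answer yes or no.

120 ∈ ⟨14⟩ iff 120^135 ≡ 1 (mod 271), since |⟨14⟩| = 135.
120^135 mod 271 = 270.
Since 270 ≠ 1, 120 does not lie in the subgroup.

no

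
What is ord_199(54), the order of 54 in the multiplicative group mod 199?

198

The order of 54 must divide p − 1 = 198 = 2 · 3^2 · 11.
Divisors: 1, 2, 3, 6, 9, 11, 18, 22, 33, 66, 99, 198.
Check each in increasing order: 54^1 ≡ 54;  54^2 ≡ 130;  54^3 ≡ 55;  54^6 ≡ 40;  54^9 ≡ 11;  54^11 ≡ 37;  54^18 ≡ 121;  54^22 ≡ 175;  54^33 ≡ 107;  54^66 ≡ 106;  54^99 ≡ 198;  54^198 ≡ 1.
Smallest exponent giving 1 is 198.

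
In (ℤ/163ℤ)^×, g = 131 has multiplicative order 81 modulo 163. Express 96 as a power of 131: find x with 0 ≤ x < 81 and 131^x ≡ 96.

5

Baby-step giant-step with m = ceil(sqrt(81)) = 9.
Baby table (131^j mod 163 for j=0..8):
  0:1  1:131  2:46  3:158  4:160  5:96  6:25  7:15
  8:9
Giant step factor: 131^(-9) ≡ 133 (mod 163).
Scan 96·133^i mod 163 for i = 0, 1, …:
  i=0: 96
Match at i=0, j=5: x = 0·9 + 5 = 5.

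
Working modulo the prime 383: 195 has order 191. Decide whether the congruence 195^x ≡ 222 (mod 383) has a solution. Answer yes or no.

no

222 ∈ ⟨195⟩ iff 222^191 ≡ 1 (mod 383), since |⟨195⟩| = 191.
222^191 mod 383 = 382.
Since 382 ≠ 1, 222 does not lie in the subgroup.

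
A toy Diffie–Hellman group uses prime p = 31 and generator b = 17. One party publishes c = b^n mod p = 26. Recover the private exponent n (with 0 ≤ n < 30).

Successive powers of 17 modulo 31:
  17^0=1  17^1=17  17^2=10  17^3=15  17^4=7  17^5=26
So 17^5 ≡ 26 (mod 31), giving n = 5.

5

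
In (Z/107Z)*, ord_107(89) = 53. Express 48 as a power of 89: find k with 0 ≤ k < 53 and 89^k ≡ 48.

Baby-step giant-step with m = ceil(sqrt(53)) = 8.
Baby table (89^j mod 107 for j=0..7):
  0:1  1:89  2:3  3:53  4:9  5:52  6:27  7:49
Giant step factor: 89^(-8) ≡ 37 (mod 107).
Scan 48·37^i mod 107 for i = 0, 1, …:
  i=0: 48   i=1: 64   i=2: 14   i=3: 90
  i=4: 13   i=5: 53
Match at i=5, j=3: k = 5·8 + 3 = 43.

43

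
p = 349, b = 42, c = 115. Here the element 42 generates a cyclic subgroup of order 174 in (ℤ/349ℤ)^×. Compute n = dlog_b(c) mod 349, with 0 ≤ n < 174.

Baby-step giant-step with m = ceil(sqrt(174)) = 14.
Baby table (42^j mod 349 for j=0..13):
  0:1  1:42  2:19  3:100  4:12  5:155  6:228  7:153
  8:144  9:115  10:293  11:91  12:332  13:333
Giant step factor: 42^(-14) ≡ 94 (mod 349).
Scan 115·94^i mod 349 for i = 0, 1, …:
  i=0: 115
Match at i=0, j=9: n = 0·14 + 9 = 9.

9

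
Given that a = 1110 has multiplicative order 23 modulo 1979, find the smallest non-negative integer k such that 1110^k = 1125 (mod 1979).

22

Successive powers of 1110 modulo 1979:
  1110^0=1  1110^1=1110  1110^2=1162  1110^3=1491  1110^4=566  1110^5=917
  1110^6=664  1110^7=852  1110^8=1737  1110^9=524  1110^10=1793  1110^11=1335
  1110^12=1558  1110^13=1713  1110^14=1590  1110^15=1611  1110^16=1173  1110^17=1827
  1110^18=1474  1110^19=1486  1110^20=953  1110^21=1044  1110^22=1125
So 1110^22 ≡ 1125 (mod 1979), giving k = 22.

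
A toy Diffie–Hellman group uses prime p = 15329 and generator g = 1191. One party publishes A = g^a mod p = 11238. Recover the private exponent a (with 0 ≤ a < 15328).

3653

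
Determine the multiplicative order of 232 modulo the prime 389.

194

The order of 232 must divide p − 1 = 388 = 2^2 · 97.
Divisors: 1, 2, 4, 97, 194, 388.
Check each in increasing order: 232^1 ≡ 232;  232^2 ≡ 142;  232^4 ≡ 325;  232^97 ≡ 388;  232^194 ≡ 1.
Smallest exponent giving 1 is 194.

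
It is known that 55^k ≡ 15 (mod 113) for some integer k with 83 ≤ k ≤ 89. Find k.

84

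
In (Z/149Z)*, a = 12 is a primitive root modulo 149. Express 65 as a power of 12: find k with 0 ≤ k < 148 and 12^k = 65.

45

Baby-step giant-step with m = ceil(sqrt(148)) = 13.
Baby table (12^j mod 149 for j=0..12):
  0:1  1:12  2:144  3:89  4:25  5:2  6:24  7:139
  8:29  9:50  10:4  11:48  12:129
Giant step factor: 12^(-13) ≡ 18 (mod 149).
Scan 65·18^i mod 149 for i = 0, 1, …:
  i=0: 65   i=1: 127   i=2: 51   i=3: 24
Match at i=3, j=6: k = 3·13 + 6 = 45.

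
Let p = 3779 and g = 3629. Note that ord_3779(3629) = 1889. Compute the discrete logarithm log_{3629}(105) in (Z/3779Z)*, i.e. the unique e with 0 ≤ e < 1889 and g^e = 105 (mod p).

1519

Baby-step giant-step with m = ceil(sqrt(1889)) = 44.
Baby table (3629^j mod 3779 for j=0..43):
  0:1  1:3629  2:3605  3:3426  4:44  5:958  6:3681  7:3363
  8:1936  9:583  10:3246  11:591  12:2046  13:2978  14:3001  15:3330
  16:3107  17:2546  18:3558  19:2918  20:664  21:2433  22:1613  23:3685
  24:2763  25:1240  26:2950  27:3422  28:644  29:1654  30:1314  31:3187
  32:1883  33:975  34:1131  35:405  36:3493  37:1331  38:637  39:2704
  40:2532  41:1879  42:1575  43:1827
Giant step factor: 3629^(-44) ≡ 2945 (mod 3779).
Scan 105·2945^i mod 3779 for i = 0, 1, …:
  i=0: 105   i=1: 3126   i=2: 426   i=3: 3721
  i=4: 3024   i=5: 2356   i=6: 176   i=7: 597
  i=8: 930   i=9: 2854     …   i=33: 3036
  i=34: 3685
Match at i=34, j=23: e = 34·44 + 23 = 1519.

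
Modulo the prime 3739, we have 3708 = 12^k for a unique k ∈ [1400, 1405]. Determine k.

1402

Compute 12^1400 mod 3739 = 2830, then multiply by 12 repeatedly:
  12^1400=2830  12^1401=309  12^1402=3708
Found 3708 at exponent 1402.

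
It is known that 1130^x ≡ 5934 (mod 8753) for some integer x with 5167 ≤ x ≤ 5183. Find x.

Compute 1130^5167 mod 8753 = 1933, then multiply by 1130 repeatedly:
  1130^5167=1933  1130^5168=4793  1130^5169=6736  1130^5170=5323  1130^5171=1679
  1130^5172=6622  1130^5173=7798  1130^5174=6222  1130^5175=2201  1130^5176=1278
  1130^5177=8648  1130^5178=3892  1130^5179=3954  1130^5180=3990  1130^5181=905
  1130^5182=7302  1130^5183=5934
Found 5934 at exponent 5183.

5183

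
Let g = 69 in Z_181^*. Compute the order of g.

The order of 69 must divide p − 1 = 180 = 2^2 · 3^2 · 5.
Divisors: 1, 2, 3, 4, 5, 6, 9, 10, 12, 15, 18, 20, 30, 36, 45, 60, 90, 180.
Check each in increasing order: 69^1 ≡ 69;  69^2 ≡ 55;  69^3 ≡ 175;  69^4 ≡ 129;  69^5 ≡ 32;  69^6 ≡ 36;  69^9 ≡ 146;  69^10 ≡ 119;  69^12 ≡ 29;  69^15 ≡ 7;  69^18 ≡ 139;  69^20 ≡ 43;  69^30 ≡ 49;  69^36 ≡ 135;  69^45 ≡ 162;  69^60 ≡ 48;  69^90 ≡ 180;  69^180 ≡ 1.
Smallest exponent giving 1 is 180.

180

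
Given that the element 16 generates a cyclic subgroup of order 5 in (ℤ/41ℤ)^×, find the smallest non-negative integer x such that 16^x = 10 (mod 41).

Successive powers of 16 modulo 41:
  16^0=1  16^1=16  16^2=10
So 16^2 ≡ 10 (mod 41), giving x = 2.

2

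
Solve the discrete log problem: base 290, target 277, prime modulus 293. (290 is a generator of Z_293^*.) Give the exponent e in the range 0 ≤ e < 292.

226

Baby-step giant-step with m = ceil(sqrt(292)) = 18.
Baby table (290^j mod 293 for j=0..17):
  0:1  1:290  2:9  3:266  4:81  5:50  6:143  7:157
  8:115  9:241  10:156  11:118  12:232  13:183  14:37  15:182
  16:40  17:173
Giant step factor: 290^(-18) ≡ 35 (mod 293).
Scan 277·35^i mod 293 for i = 0, 1, …:
  i=0: 277   i=1: 26   i=2: 31   i=3: 206
  i=4: 178   i=5: 77   i=6: 58   i=7: 272
  i=8: 144   i=9: 59   i=10: 14   i=11: 197
  i=12: 156
Match at i=12, j=10: e = 12·18 + 10 = 226.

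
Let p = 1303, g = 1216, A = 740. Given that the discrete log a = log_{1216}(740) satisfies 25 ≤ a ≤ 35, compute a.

28

Compute 1216^25 mod 1303 = 1184, then multiply by 1216 repeatedly:
  1216^25=1184  1216^26=1232  1216^27=965  1216^28=740
Found 740 at exponent 28.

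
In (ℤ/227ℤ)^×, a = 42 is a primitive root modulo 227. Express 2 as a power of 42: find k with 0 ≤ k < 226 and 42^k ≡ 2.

9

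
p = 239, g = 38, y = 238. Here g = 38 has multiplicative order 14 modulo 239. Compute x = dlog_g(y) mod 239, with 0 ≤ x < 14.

7

Successive powers of 38 modulo 239:
  38^0=1  38^1=38  38^2=10  38^3=141  38^4=100  38^5=215
  38^6=44  38^7=238
So 38^7 ≡ 238 (mod 239), giving x = 7.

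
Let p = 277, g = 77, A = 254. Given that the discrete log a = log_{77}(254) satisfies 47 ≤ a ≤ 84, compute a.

50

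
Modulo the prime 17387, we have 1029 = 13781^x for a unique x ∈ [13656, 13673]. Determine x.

Compute 13781^13656 mod 17387 = 1029, then multiply by 13781 repeatedly:
  13781^13656=1029
Found 1029 at exponent 13656.

13656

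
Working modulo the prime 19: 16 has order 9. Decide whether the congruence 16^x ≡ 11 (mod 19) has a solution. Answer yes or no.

⟨16⟩ has order 9; its elements mod 19 are {1, 4, 5, 6, 7, 9, 11, 16, 17}.
11 is in this set.

yes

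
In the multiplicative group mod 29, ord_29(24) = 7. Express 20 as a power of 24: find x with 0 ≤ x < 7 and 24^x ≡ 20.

3

Successive powers of 24 modulo 29:
  24^0=1  24^1=24  24^2=25  24^3=20
So 24^3 ≡ 20 (mod 29), giving x = 3.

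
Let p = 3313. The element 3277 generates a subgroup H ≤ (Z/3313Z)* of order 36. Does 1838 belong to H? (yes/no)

1838 ∈ ⟨3277⟩ iff 1838^36 ≡ 1 (mod 3313), since |⟨3277⟩| = 36.
1838^36 mod 3313 = 1.
Since 1 = 1, 1838 lies in the subgroup.

yes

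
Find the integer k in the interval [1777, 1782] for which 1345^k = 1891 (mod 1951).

1780

Compute 1345^1777 mod 1951 = 1899, then multiply by 1345 repeatedly:
  1345^1777=1899  1345^1778=296  1345^1779=116  1345^1780=1891
Found 1891 at exponent 1780.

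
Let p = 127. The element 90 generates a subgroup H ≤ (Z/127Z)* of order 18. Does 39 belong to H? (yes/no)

no

⟨90⟩ has order 18; its elements mod 127 are {1, 19, 20, 22, 24, 28, 37, 52, 59, 68, 75, 90, 99, 103, 105, 107, 108, 126}.
39 is not in this set.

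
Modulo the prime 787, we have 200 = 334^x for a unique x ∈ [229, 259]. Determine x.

233

Compute 334^229 mod 787 = 128, then multiply by 334 repeatedly:
  334^229=128  334^230=254  334^231=627  334^232=76  334^233=200
Found 200 at exponent 233.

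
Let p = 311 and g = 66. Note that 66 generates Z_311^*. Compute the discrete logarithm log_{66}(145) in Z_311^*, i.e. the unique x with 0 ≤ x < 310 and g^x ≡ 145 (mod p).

237

Baby-step giant-step with m = ceil(sqrt(310)) = 18.
Baby table (66^j mod 311 for j=0..17):
  0:1  1:66  2:2  3:132  4:4  5:264  6:8  7:217
  8:16  9:123  10:32  11:246  12:64  13:181  14:128  15:51
  16:256  17:102
Giant step factor: 66^(-18) ≡ 229 (mod 311).
Scan 145·229^i mod 311 for i = 0, 1, …:
  i=0: 145   i=1: 239   i=2: 306   i=3: 99
  i=4: 279   i=5: 136   i=6: 44   i=7: 124
  i=8: 95   i=9: 296   i=10: 297   i=11: 215
  i=12: 97   i=13: 132
Match at i=13, j=3: x = 13·18 + 3 = 237.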